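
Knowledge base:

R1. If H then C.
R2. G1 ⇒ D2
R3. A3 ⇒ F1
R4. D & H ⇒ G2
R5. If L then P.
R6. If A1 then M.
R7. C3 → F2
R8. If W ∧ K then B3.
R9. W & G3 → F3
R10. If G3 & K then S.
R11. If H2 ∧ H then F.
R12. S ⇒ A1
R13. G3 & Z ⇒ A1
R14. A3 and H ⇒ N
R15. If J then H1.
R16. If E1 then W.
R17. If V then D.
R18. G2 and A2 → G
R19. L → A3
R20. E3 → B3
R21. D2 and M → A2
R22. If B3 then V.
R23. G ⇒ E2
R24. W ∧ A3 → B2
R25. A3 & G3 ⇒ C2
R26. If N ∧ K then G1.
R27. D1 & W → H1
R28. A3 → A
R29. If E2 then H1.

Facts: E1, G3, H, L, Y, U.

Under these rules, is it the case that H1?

No

Forward chaining from the given facts derives: C, P, W, A3, B2, C2, A, F1, F3, N.
Rules concluding H1: R15 needs J; R27 needs D1; R29 needs E2 — none of these are established.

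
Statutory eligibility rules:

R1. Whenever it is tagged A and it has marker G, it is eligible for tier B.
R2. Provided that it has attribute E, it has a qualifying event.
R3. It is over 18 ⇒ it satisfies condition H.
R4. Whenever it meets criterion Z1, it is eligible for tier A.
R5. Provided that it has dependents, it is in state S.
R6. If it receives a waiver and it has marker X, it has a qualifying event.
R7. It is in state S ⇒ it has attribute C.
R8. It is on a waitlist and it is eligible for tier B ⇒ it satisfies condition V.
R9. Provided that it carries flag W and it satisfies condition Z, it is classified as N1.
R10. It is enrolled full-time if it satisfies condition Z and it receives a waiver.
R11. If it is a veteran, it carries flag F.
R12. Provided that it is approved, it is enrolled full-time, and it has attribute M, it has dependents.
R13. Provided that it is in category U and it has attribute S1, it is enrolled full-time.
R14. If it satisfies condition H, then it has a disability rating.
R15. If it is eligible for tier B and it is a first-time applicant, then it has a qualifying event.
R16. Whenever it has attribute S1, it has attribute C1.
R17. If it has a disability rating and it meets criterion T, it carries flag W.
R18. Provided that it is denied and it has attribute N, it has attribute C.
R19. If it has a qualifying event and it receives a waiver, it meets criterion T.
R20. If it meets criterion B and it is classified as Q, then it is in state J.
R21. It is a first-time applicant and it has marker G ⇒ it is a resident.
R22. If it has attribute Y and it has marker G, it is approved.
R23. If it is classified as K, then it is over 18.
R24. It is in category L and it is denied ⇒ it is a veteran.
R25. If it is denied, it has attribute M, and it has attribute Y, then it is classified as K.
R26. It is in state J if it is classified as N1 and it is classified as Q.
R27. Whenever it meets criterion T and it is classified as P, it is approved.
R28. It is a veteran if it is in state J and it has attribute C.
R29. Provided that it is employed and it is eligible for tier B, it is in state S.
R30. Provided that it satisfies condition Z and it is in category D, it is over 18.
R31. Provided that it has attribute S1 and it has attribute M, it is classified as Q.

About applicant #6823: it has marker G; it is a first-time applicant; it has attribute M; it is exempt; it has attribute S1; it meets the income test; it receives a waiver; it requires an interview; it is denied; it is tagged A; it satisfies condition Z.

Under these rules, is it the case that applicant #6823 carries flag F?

No

Forward chaining from the given facts derives: is eligible for tier B, is enrolled full-time, has a qualifying event, has attribute C1, meets criterion T, is a resident, is classified as Q.
The only rule concluding "it carries flag F" is R11, which needs "it is a veteran"; that is never established.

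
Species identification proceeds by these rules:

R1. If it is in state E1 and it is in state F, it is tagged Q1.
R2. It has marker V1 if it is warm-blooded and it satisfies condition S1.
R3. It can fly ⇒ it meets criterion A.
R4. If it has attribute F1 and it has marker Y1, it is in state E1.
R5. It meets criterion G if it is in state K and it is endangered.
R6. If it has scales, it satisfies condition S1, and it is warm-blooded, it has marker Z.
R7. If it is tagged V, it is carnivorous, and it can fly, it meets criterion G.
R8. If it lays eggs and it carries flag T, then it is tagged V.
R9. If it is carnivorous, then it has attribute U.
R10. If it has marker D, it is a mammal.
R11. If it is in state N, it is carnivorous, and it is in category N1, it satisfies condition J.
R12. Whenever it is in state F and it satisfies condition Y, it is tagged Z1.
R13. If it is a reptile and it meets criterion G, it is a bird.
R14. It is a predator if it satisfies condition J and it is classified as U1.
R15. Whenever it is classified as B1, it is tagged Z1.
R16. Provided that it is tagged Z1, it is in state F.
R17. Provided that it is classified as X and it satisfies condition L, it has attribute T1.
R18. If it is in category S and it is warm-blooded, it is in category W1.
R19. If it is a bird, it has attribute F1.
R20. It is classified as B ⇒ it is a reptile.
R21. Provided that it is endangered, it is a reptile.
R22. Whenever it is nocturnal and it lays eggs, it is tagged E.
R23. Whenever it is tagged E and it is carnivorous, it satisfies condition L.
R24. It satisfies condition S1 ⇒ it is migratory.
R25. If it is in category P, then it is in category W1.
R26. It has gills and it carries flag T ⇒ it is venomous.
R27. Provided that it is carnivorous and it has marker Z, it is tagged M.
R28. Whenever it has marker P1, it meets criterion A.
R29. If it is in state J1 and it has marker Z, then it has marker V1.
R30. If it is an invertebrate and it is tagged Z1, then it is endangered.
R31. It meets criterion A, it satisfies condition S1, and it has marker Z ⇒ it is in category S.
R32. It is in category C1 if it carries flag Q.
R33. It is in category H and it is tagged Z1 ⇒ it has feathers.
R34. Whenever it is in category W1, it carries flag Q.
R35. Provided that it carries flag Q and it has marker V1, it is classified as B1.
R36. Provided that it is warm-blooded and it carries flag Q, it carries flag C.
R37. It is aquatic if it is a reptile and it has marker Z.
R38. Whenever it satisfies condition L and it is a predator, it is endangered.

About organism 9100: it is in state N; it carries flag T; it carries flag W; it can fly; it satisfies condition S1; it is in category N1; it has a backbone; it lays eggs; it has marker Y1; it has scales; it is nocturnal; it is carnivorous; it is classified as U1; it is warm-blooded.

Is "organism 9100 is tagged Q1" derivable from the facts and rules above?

Yes

By R2 (it is warm-blooded, it satisfies condition S1): it has marker V1.
By R3 (it can fly): it meets criterion A.
By R6 (it has scales, it satisfies condition S1, it is warm-blooded): it has marker Z.
By R8 (it lays eggs, it carries flag T): it is tagged V.
By R11 (it is in state N, it is carnivorous, it is in category N1): it satisfies condition J.
By R14 (it satisfies condition J, it is classified as U1): it is a predator.
By R22 (it is nocturnal, it lays eggs): it is tagged E.
By R23 (it is tagged E, it is carnivorous): it satisfies condition L.
By R31 (it meets criterion A, it satisfies condition S1, it has marker Z): it is in category S.
By R38 (it satisfies condition L, it is a predator): it is endangered.
By R7 (it is tagged V, it is carnivorous, it can fly): it meets criterion G.
By R18 (it is in category S, it is warm-blooded): it is in category W1.
By R21 (it is endangered): it is a reptile.
By R34 (it is in category W1): it carries flag Q.
By R35 (it carries flag Q, it has marker V1): it is classified as B1.
By R13 (it is a reptile, it meets criterion G): it is a bird.
By R15 (it is classified as B1): it is tagged Z1.
By R16 (it is tagged Z1): it is in state F.
By R19 (it is a bird): it has attribute F1.
By R4 (it has attribute F1, it has marker Y1): it is in state E1.
By R1 (it is in state E1, it is in state F): it is tagged Q1.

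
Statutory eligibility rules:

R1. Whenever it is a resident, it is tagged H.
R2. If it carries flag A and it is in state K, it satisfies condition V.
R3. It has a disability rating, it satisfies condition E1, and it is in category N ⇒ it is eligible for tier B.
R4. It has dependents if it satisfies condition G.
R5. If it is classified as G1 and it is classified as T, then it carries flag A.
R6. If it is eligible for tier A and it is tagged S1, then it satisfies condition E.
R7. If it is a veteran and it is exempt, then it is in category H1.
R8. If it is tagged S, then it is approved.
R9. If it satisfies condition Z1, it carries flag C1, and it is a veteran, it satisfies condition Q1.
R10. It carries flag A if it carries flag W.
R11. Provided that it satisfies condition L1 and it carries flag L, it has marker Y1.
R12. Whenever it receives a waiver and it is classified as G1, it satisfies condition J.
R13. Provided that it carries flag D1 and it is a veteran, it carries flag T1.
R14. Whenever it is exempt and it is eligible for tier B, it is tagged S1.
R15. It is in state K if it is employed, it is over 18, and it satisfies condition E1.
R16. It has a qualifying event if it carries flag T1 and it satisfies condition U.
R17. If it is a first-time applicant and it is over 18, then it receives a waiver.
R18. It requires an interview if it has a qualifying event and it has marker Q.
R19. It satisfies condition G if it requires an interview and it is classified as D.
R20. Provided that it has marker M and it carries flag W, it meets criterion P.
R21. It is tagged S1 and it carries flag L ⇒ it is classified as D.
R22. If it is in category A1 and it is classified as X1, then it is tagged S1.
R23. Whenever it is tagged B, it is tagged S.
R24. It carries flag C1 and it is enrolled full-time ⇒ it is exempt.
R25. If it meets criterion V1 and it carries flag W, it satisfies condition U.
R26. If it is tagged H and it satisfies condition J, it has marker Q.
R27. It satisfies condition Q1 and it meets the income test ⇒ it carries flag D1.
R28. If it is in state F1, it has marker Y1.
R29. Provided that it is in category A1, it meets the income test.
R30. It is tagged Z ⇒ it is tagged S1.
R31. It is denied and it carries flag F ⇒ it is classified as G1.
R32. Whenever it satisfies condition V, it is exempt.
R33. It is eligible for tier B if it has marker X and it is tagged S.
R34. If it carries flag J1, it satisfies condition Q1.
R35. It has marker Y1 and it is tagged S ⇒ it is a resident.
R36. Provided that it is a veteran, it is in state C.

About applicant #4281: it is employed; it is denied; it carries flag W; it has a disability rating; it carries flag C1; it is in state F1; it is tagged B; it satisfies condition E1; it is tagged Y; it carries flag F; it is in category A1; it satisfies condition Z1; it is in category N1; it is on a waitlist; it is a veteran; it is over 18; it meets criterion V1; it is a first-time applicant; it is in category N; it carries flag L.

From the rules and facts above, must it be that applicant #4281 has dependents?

By R3 (it has a disability rating, it satisfies condition E1, it is in category N): it is eligible for tier B.
By R9 (it satisfies condition Z1, it carries flag C1, it is a veteran): it satisfies condition Q1.
By R10 (it carries flag W): it carries flag A.
By R15 (it is employed, it is over 18, it satisfies condition E1): it is in state K.
By R17 (it is a first-time applicant, it is over 18): it receives a waiver.
By R23 (it is tagged B): it is tagged S.
By R25 (it meets criterion V1, it carries flag W): it satisfies condition U.
By R28 (it is in state F1): it has marker Y1.
By R29 (it is in category A1): it meets the income test.
By R31 (it is denied, it carries flag F): it is classified as G1.
By R35 (it has marker Y1, it is tagged S): it is a resident.
By R1 (it is a resident): it is tagged H.
By R2 (it carries flag A, it is in state K): it satisfies condition V.
By R12 (it receives a waiver, it is classified as G1): it satisfies condition J.
By R26 (it is tagged H, it satisfies condition J): it has marker Q.
By R27 (it satisfies condition Q1, it meets the income test): it carries flag D1.
By R32 (it satisfies condition V): it is exempt.
By R13 (it carries flag D1, it is a veteran): it carries flag T1.
By R14 (it is exempt, it is eligible for tier B): it is tagged S1.
By R16 (it carries flag T1, it satisfies condition U): it has a qualifying event.
By R18 (it has a qualifying event, it has marker Q): it requires an interview.
By R21 (it is tagged S1, it carries flag L): it is classified as D.
By R19 (it requires an interview, it is classified as D): it satisfies condition G.
By R4 (it satisfies condition G): it has dependents.

Yes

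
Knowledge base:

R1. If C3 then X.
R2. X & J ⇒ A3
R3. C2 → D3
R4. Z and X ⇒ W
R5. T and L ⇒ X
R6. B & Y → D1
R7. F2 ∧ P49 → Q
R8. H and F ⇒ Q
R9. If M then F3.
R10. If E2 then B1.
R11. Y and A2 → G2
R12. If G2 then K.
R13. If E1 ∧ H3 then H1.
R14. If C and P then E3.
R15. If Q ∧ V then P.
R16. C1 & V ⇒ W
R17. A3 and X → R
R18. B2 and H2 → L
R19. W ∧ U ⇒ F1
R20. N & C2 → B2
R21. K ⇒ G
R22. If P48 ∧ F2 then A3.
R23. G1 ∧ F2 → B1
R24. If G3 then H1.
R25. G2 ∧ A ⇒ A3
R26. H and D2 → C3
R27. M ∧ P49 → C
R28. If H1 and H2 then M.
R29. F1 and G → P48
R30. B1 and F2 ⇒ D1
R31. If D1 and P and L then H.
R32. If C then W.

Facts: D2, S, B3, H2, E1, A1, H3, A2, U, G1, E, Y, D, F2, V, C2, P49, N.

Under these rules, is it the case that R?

Q  (by R7: F2, P49)
G2  (by R11: Y, A2)
K  (by R12: G2)
H1  (by R13: E1, H3)
P  (by R15: Q, V)
B2  (by R20: N, C2)
G  (by R21: K)
B1  (by R23: G1, F2)
M  (by R28: H1, H2)
D1  (by R30: B1, F2)
L  (by R18: B2, H2)
C  (by R27: M, P49)
H  (by R31: D1, P, L)
W  (by R32: C)
F1  (by R19: W, U)
C3  (by R26: H, D2)
P48  (by R29: F1, G)
X  (by R1: C3)
A3  (by R22: P48, F2)
R  (by R17: A3, X)

Yes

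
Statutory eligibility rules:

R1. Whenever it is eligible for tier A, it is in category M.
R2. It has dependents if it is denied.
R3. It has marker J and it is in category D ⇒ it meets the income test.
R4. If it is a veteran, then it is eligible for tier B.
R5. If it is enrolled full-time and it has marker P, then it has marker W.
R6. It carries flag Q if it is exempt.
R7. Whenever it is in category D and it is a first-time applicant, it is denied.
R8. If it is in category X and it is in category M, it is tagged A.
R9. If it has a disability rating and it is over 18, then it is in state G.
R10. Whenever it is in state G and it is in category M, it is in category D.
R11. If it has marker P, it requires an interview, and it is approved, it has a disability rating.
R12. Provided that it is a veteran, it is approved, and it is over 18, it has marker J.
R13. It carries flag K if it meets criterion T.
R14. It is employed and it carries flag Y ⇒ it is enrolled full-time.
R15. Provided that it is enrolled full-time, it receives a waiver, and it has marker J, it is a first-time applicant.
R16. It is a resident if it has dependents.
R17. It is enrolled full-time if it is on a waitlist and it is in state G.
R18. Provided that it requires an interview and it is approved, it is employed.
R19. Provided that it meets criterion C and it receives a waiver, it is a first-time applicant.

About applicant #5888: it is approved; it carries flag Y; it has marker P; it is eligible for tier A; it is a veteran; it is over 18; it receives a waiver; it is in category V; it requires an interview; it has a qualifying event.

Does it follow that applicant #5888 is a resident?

By R1 (it is eligible for tier A): it is in category M.
By R11 (it has marker P, it requires an interview, it is approved): it has a disability rating.
By R12 (it is a veteran, it is approved, it is over 18): it has marker J.
By R18 (it requires an interview, it is approved): it is employed.
By R9 (it has a disability rating, it is over 18): it is in state G.
By R10 (it is in state G, it is in category M): it is in category D.
By R14 (it is employed, it carries flag Y): it is enrolled full-time.
By R15 (it is enrolled full-time, it receives a waiver, it has marker J): it is a first-time applicant.
By R7 (it is in category D, it is a first-time applicant): it is denied.
By R2 (it is denied): it has dependents.
By R16 (it has dependents): it is a resident.

Yes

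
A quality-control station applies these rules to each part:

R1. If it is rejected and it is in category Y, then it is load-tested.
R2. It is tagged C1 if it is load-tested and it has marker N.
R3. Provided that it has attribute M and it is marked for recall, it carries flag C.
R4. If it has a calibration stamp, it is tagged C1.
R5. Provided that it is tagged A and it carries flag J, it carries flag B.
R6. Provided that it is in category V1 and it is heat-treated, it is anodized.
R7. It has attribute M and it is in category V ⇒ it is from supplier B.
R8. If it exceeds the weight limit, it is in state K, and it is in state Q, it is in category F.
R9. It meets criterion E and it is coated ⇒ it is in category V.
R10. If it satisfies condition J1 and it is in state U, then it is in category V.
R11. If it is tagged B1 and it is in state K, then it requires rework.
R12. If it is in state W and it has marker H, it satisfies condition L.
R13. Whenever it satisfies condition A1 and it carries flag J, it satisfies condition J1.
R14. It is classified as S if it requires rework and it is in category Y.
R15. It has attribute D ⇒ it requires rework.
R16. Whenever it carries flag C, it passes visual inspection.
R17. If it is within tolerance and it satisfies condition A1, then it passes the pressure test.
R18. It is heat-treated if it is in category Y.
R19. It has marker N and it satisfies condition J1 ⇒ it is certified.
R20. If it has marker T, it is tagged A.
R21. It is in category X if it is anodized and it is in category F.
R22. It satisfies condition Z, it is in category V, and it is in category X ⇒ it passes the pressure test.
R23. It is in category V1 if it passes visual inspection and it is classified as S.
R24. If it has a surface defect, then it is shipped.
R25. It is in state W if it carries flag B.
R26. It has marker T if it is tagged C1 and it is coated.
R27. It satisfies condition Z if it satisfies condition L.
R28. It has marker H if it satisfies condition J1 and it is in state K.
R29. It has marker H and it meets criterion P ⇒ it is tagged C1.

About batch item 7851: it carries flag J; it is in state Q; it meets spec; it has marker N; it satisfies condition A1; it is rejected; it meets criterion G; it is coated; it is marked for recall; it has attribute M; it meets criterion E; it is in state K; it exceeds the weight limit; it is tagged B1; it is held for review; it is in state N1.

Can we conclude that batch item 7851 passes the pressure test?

No

Forward chaining from the given facts derives: carries flag C, is in category F, is in category V, requires rework, satisfies condition J1, passes visual inspection, is certified, has marker H, is from supplier B.
Rules concluding "it passes the pressure test": R17 needs "it is within tolerance"; R22 needs "it satisfies condition Z" — none of these are established.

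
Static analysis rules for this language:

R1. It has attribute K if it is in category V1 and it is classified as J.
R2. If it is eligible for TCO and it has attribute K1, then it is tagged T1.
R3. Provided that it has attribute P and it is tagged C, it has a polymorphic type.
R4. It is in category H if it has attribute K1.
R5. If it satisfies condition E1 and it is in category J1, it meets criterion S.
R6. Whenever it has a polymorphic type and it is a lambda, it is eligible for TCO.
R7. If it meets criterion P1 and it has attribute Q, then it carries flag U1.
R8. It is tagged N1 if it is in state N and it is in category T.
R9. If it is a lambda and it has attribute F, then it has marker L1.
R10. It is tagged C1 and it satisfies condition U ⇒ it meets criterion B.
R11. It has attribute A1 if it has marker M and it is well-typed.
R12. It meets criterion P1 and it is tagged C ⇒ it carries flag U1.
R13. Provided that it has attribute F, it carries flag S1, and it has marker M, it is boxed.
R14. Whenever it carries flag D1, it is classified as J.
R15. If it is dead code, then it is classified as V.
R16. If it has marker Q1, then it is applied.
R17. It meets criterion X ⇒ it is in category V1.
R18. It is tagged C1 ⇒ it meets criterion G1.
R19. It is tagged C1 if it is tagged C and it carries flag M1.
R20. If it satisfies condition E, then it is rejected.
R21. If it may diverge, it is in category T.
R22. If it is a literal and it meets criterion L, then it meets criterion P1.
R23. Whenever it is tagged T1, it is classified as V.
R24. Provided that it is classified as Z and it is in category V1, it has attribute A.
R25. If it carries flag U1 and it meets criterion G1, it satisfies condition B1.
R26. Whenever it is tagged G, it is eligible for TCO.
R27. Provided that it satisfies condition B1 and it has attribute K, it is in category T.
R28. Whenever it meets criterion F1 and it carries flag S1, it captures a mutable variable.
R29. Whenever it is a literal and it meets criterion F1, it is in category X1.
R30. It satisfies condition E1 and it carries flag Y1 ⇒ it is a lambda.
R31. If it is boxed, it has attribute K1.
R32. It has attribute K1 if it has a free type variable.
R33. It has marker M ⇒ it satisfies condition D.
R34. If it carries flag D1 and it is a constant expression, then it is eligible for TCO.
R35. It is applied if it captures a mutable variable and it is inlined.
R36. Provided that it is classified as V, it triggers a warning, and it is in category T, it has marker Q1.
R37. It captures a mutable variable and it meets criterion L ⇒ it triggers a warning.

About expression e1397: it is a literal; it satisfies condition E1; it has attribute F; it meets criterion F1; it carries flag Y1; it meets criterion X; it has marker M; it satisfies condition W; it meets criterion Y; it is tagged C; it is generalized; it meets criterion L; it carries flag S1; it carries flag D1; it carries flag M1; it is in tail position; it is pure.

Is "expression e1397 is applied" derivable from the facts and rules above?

Forward chaining from the given facts derives: is boxed, is classified as J, is in category V1, is tagged C1, meets criterion P1, captures a mutable variable, is in category X1, is a lambda, has attribute K1, satisfies condition D, triggers a warning, has attribute K, is in category H, has marker L1, carries flag U1, meets criterion G1, satisfies condition B1, is in category T.
Rules concluding "it is applied": R16 needs "it has marker Q1"; R35 needs "it is inlined" — none of these are established.

No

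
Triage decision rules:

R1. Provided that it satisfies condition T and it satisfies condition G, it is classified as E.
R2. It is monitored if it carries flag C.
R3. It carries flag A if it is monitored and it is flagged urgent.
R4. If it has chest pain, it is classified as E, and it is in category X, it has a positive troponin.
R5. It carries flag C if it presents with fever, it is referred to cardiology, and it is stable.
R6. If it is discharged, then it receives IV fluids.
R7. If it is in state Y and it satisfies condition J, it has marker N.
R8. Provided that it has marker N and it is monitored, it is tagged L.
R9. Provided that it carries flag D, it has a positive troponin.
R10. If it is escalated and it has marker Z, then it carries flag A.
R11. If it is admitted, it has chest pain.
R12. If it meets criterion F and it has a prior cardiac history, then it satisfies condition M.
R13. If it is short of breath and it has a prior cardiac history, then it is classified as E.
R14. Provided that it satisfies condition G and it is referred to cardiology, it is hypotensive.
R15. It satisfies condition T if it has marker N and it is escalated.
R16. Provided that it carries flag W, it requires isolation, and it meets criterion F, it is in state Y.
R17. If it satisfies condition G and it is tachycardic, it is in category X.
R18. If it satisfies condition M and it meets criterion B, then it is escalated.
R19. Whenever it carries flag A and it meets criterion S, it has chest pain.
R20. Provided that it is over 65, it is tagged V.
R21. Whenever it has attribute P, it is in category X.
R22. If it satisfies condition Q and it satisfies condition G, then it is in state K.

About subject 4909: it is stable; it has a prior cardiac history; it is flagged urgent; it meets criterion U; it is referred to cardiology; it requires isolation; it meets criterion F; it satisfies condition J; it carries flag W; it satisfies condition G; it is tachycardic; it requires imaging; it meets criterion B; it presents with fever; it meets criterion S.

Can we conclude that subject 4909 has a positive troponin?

Yes

By R5 (it presents with fever, it is referred to cardiology, it is stable): it carries flag C.
By R12 (it meets criterion F, it has a prior cardiac history): it satisfies condition M.
By R16 (it carries flag W, it requires isolation, it meets criterion F): it is in state Y.
By R17 (it satisfies condition G, it is tachycardic): it is in category X.
By R18 (it satisfies condition M, it meets criterion B): it is escalated.
By R2 (it carries flag C): it is monitored.
By R3 (it is monitored, it is flagged urgent): it carries flag A.
By R7 (it is in state Y, it satisfies condition J): it has marker N.
By R15 (it has marker N, it is escalated): it satisfies condition T.
By R19 (it carries flag A, it meets criterion S): it has chest pain.
By R1 (it satisfies condition T, it satisfies condition G): it is classified as E.
By R4 (it has chest pain, it is classified as E, it is in category X): it has a positive troponin.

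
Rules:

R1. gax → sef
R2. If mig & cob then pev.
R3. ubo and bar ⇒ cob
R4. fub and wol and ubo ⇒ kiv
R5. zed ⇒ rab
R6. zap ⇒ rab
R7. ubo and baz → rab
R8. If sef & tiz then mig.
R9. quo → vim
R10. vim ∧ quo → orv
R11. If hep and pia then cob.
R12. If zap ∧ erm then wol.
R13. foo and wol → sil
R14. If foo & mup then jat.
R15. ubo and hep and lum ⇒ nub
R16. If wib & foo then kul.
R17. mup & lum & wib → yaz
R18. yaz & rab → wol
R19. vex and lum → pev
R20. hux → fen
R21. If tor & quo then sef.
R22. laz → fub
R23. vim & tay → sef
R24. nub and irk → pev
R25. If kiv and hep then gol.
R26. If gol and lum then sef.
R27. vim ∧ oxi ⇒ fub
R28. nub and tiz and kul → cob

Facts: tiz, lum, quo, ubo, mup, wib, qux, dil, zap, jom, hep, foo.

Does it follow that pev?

Forward chaining from the given facts derives: rab, vim, orv, jat, nub, kul, yaz, wol, cob, sil.
Rules concluding pev: R2 needs mig; R19 needs vex; R24 needs irk — none of these are established.

No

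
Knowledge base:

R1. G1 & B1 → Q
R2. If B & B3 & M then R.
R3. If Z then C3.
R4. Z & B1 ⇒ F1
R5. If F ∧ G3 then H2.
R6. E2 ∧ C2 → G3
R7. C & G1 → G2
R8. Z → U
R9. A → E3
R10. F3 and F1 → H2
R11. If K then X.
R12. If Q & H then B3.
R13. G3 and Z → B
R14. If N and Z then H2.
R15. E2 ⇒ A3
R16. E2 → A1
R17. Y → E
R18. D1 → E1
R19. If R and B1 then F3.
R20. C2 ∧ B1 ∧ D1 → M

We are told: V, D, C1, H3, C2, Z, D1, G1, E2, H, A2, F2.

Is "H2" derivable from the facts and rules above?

Forward chaining from the given facts derives: C3, G3, U, B, A3, A1, E1.
Rules concluding H2: R5 needs F; R10 needs F3; R14 needs N — none of these are established.

No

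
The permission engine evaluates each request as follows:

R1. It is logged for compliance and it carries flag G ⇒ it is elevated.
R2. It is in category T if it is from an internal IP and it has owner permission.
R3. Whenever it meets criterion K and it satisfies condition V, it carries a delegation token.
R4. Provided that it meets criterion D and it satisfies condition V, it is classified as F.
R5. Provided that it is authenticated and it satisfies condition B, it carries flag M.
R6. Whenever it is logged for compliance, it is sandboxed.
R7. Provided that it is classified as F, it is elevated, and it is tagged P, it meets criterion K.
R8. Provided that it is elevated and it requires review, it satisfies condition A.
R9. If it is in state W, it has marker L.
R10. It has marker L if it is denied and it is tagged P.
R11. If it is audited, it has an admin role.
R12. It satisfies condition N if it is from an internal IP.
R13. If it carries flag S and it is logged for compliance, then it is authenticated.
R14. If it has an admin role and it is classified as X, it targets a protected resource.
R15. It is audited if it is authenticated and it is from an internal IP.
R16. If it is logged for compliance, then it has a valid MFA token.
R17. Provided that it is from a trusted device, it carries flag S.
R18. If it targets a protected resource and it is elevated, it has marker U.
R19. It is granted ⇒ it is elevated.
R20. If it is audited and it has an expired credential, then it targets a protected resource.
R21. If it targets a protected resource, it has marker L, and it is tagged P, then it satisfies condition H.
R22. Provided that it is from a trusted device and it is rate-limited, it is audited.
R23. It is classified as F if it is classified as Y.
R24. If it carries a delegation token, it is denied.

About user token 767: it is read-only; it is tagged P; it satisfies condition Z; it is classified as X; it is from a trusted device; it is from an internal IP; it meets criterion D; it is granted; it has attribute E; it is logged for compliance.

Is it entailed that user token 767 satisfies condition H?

No

Forward chaining from the given facts derives: is sandboxed, satisfies condition N, has a valid MFA token, carries flag S, is elevated, is authenticated, is audited, has an admin role, targets a protected resource, has marker U.
The only rule concluding "it satisfies condition H" is R21, which needs "it has marker L"; that is never established.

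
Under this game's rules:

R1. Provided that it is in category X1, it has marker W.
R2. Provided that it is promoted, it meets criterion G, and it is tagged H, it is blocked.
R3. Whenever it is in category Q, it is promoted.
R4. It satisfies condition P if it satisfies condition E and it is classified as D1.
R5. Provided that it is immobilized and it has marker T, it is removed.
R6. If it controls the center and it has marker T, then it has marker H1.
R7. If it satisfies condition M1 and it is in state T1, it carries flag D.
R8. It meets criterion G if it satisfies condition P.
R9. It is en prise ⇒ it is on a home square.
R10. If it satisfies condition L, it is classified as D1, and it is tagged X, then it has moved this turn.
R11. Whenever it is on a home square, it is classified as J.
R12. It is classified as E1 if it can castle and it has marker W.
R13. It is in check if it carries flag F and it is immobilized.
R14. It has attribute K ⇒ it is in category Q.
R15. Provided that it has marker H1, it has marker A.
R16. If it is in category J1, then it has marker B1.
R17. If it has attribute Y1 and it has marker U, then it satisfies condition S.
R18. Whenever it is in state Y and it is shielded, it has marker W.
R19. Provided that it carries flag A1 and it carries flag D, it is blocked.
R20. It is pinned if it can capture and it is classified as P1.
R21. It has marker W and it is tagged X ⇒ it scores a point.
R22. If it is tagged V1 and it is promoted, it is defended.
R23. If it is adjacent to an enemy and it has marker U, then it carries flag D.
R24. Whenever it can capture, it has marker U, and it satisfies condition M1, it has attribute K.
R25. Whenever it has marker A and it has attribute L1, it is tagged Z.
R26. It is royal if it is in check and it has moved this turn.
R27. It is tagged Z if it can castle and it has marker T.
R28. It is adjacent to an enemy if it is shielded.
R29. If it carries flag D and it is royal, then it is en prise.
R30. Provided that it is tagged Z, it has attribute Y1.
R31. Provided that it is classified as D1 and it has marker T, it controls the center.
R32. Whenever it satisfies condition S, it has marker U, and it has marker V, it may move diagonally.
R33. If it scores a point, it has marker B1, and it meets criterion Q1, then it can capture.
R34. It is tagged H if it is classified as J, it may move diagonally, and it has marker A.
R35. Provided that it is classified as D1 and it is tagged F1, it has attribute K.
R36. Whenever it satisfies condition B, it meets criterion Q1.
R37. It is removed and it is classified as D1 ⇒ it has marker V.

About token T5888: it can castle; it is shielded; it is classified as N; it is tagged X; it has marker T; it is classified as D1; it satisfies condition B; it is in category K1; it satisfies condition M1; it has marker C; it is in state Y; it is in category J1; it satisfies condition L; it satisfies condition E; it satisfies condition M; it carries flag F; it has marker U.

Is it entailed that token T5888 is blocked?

Forward chaining from the given facts derives: satisfies condition P, meets criterion G, has moved this turn, has marker B1, has marker W, scores a point, is tagged Z, is adjacent to an enemy, has attribute Y1, controls the center, meets criterion Q1, has marker H1, is classified as E1, has marker A, satisfies condition S, carries flag D, can capture, has attribute K, is in category Q, is promoted.
Rules concluding "it is blocked": R2 needs "it is tagged H"; R19 needs "it carries flag A1" — none of these are established.

No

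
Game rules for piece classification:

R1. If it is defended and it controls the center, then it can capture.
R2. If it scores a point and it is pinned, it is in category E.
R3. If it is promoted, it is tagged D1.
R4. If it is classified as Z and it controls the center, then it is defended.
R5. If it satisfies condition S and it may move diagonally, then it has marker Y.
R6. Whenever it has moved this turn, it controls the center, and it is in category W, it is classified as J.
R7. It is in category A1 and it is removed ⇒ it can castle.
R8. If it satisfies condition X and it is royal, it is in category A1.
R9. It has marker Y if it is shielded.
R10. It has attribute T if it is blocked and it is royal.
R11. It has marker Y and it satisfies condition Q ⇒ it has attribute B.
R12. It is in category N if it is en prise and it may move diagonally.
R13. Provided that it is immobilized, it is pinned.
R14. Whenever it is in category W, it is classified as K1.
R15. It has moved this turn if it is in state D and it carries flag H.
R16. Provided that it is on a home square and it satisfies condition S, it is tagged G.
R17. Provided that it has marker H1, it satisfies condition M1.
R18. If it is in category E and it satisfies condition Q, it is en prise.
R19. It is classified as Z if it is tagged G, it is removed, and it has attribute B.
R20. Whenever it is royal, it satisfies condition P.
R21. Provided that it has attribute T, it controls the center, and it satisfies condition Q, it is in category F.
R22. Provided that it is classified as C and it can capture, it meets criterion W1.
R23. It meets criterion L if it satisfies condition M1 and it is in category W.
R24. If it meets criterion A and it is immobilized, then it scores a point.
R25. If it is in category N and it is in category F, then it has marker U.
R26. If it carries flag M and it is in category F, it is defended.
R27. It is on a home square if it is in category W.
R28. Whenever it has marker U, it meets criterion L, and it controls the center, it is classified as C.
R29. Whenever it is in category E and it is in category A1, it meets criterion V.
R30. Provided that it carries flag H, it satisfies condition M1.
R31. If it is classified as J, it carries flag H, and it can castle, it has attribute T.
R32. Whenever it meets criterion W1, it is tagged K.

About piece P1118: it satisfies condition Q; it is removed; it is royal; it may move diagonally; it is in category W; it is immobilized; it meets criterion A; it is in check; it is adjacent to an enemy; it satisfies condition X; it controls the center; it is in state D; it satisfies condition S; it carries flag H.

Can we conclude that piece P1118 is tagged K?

Yes

By R5 (it satisfies condition S, it may move diagonally): it has marker Y.
By R8 (it satisfies condition X, it is royal): it is in category A1.
By R11 (it has marker Y, it satisfies condition Q): it has attribute B.
By R13 (it is immobilized): it is pinned.
By R15 (it is in state D, it carries flag H): it has moved this turn.
By R24 (it meets criterion A, it is immobilized): it scores a point.
By R27 (it is in category W): it is on a home square.
By R30 (it carries flag H): it satisfies condition M1.
By R2 (it scores a point, it is pinned): it is in category E.
By R6 (it has moved this turn, it controls the center, it is in category W): it is classified as J.
By R7 (it is in category A1, it is removed): it can castle.
By R16 (it is on a home square, it satisfies condition S): it is tagged G.
By R18 (it is in category E, it satisfies condition Q): it is en prise.
By R19 (it is tagged G, it is removed, it has attribute B): it is classified as Z.
By R23 (it satisfies condition M1, it is in category W): it meets criterion L.
By R31 (it is classified as J, it carries flag H, it can castle): it has attribute T.
By R4 (it is classified as Z, it controls the center): it is defended.
By R12 (it is en prise, it may move diagonally): it is in category N.
By R21 (it has attribute T, it controls the center, it satisfies condition Q): it is in category F.
By R25 (it is in category N, it is in category F): it has marker U.
By R28 (it has marker U, it meets criterion L, it controls the center): it is classified as C.
By R1 (it is defended, it controls the center): it can capture.
By R22 (it is classified as C, it can capture): it meets criterion W1.
By R32 (it meets criterion W1): it is tagged K.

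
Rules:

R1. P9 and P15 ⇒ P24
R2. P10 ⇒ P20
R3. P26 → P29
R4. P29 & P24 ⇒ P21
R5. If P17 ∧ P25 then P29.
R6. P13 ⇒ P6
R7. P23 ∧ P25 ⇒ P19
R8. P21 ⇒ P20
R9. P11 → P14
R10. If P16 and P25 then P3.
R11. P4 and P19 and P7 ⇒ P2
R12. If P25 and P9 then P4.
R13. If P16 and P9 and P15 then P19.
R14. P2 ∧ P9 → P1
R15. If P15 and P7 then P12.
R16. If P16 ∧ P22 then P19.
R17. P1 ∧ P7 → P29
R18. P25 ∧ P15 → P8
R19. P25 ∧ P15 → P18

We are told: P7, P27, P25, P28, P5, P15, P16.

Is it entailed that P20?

Forward chaining from the given facts derives: P3, P12, P8, P18.
Rules concluding P20: R2 needs P10; R8 needs P21 — none of these are established.

No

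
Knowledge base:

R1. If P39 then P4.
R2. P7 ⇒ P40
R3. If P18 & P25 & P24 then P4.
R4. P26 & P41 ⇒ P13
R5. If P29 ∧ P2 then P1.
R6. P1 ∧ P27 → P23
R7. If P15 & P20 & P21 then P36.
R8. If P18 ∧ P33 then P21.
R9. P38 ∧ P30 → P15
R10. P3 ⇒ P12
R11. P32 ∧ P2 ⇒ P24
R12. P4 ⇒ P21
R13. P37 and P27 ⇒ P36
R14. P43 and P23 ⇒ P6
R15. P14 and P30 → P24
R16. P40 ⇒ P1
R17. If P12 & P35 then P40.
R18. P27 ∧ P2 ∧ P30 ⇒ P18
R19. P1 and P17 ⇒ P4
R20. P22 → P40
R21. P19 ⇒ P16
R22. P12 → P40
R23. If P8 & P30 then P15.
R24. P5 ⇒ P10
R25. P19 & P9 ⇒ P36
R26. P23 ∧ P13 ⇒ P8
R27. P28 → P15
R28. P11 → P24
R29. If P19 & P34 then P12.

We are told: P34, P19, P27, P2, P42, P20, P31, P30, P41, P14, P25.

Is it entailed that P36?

No

Forward chaining from the given facts derives: P24, P18, P16, P12, P4, P21, P40, P1, P23.
Rules concluding P36: R7 needs P15; R13 needs P37; R25 needs P9 — none of these are established.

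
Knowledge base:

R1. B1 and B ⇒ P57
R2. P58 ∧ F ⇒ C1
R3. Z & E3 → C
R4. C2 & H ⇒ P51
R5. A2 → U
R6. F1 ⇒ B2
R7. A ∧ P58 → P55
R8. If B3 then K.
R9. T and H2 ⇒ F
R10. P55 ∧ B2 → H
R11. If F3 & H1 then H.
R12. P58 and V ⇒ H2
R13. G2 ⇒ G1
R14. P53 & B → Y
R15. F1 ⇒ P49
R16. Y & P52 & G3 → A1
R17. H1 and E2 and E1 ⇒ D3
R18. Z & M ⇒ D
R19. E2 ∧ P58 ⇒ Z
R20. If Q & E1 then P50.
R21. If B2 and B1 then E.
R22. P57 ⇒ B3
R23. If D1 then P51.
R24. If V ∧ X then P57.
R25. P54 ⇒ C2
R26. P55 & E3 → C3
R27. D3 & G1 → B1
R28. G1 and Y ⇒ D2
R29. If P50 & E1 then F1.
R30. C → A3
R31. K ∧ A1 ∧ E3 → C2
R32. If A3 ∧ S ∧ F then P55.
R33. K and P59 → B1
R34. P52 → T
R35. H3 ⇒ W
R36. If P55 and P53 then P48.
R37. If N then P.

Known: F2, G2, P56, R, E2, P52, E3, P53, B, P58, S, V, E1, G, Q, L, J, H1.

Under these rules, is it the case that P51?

No

Forward chaining from the given facts derives: H2, G1, Y, D3, Z, P50, B1, D2, F1, T, P57, C, B2, F, P49, E, B3, A3, P55, P48, C1, K, H, C3.
Rules concluding P51: R4 needs C2; R23 needs D1 — none of these are established.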